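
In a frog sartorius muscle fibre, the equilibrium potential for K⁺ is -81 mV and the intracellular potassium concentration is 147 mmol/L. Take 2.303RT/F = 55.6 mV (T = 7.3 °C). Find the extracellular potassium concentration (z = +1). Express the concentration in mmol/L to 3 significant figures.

Nernst: E = (55.6/1) · log₁₀([out]/[in]), so log₁₀([out]/[in]) = -81.0 × 1 / 55.6 = -1.4568.
[out]/[in] = 10^(-1.4568) = 0.03493.
[out] = 0.03493 × 147 = 5.134 mmol/L.

5.13 mmol/L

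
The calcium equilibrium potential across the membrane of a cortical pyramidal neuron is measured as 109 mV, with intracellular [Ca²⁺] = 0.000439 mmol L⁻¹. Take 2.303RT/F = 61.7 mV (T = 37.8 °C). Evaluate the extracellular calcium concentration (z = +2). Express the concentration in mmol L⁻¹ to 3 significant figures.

1.50 mmol L⁻¹

Nernst: E = (61.7/2) · log₁₀([out]/[in]), so log₁₀([out]/[in]) = 109.0 × 2 / 61.7 = 3.5332.
[out]/[in] = 10^(3.5332) = 3414.
[out] = 3414 × 0.000439 = 1.499 mmol L⁻¹.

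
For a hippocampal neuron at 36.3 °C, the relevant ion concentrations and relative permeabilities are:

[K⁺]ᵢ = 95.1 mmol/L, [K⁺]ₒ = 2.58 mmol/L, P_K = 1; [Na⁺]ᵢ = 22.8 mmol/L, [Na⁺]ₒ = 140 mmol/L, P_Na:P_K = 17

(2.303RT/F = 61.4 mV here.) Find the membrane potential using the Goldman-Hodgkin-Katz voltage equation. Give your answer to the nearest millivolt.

43 mV

Vm = 61.4 · log₁₀[(Σ P·[cation]ₒ + Σ P·[anion]ᵢ) / (Σ P·[cation]ᵢ + Σ P·[anion]ₒ)]
Numerator = 1×2.58 + 17×140 = 2383
Denominator = 1×95.1 + 17×22.8 = 482.7
Vm = 61.4 · log₁₀(4.9359) = 61.4 × (0.6934) = 42.57 mV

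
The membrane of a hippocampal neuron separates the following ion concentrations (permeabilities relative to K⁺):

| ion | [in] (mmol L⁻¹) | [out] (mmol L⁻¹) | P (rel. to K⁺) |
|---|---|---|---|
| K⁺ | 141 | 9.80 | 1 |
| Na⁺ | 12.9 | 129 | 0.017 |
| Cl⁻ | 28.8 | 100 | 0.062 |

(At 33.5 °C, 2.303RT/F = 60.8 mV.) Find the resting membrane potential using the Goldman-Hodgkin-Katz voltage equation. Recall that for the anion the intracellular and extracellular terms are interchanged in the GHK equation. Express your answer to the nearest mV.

-63 mV

Vm = 60.8 · log₁₀[(Σ P·[cation]ₒ + Σ P·[anion]ᵢ) / (Σ P·[cation]ᵢ + Σ P·[anion]ₒ)]
Numerator = 1×9.80 + 0.017×129 + 0.062×28.8 = 13.78
Denominator = 1×141 + 0.017×12.9 + 0.062×100 = 147.4
Vm = 60.8 · log₁₀(0.093465) = 60.8 × (-1.0293) = -62.58 mV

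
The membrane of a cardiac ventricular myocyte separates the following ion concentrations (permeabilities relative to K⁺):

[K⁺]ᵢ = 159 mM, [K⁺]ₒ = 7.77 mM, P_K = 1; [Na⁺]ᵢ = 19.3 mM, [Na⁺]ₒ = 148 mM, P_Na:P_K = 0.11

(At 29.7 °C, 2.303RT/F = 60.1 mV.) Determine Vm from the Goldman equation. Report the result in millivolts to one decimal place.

Vm = 60.1 · log₁₀[(Σ P·[cation]ₒ + Σ P·[anion]ᵢ) / (Σ P·[cation]ᵢ + Σ P·[anion]ₒ)]
Numerator = 1×7.77 + 0.11×148 = 24.05
Denominator = 1×159 + 0.11×19.3 = 161.1
Vm = 60.1 · log₁₀(0.14926) = 60.1 × (-0.8260) = -49.65 mV

-49.6 mV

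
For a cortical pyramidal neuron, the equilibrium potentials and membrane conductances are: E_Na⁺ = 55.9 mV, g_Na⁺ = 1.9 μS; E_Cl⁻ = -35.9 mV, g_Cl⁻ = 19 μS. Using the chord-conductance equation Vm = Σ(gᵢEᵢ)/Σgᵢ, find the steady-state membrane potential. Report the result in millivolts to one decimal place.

Σ gᵢEᵢ = 1.9·(55.9) + 19·(-35.9) = -575.89
Σ gᵢ = 1.9 + 19 = 20.9
Vm = -575.89 / 20.9 = -27.55 mV

-27.6 mV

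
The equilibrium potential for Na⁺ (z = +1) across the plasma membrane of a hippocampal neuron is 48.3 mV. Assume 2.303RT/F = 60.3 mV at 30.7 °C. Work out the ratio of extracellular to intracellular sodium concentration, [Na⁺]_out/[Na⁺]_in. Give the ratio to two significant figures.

log₁₀([out]/[in]) = E·z/(60.3) = 48.3 × 1 / 60.3 = 0.8010
[out]/[in] = 10^(0.8010) = 6.324

6.3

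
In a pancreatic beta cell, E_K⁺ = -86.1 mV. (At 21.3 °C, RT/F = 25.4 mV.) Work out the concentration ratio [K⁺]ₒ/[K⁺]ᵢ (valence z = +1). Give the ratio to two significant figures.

0.034

ln([out]/[in]) = E·z/(25.4) = -86.1 × 1 / 25.4 = -3.3898
[out]/[in] = e^(-3.3898) = 0.03372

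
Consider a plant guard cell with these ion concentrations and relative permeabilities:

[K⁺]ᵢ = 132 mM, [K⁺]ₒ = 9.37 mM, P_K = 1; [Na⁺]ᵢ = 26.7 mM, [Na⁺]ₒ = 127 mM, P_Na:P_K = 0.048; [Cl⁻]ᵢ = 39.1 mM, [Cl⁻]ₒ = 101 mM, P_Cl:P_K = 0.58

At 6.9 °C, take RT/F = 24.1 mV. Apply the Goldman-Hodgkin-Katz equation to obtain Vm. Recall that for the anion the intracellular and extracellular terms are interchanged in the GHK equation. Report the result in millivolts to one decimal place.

-38.9 mV

Vm = 24.1 · ln[(Σ P·[cation]ₒ + Σ P·[anion]ᵢ) / (Σ P·[cation]ᵢ + Σ P·[anion]ₒ)]
Numerator = 1×9.37 + 0.048×127 + 0.58×39.1 = 38.14
Denominator = 1×132 + 0.048×26.7 + 0.58×101 = 191.9
Vm = 24.1 · ln(0.19881) = 24.1 × (-1.6154) = -38.93 mV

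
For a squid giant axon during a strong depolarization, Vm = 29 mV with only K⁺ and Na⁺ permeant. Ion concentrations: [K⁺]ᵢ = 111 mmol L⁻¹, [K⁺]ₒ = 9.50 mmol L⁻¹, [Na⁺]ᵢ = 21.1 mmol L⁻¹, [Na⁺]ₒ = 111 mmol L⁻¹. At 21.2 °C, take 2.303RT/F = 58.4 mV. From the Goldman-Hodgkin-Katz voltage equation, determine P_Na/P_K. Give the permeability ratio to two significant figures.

Let α = P_Na/P_K. GHK: Vm = 58.4·log₁₀[(Kₒ + α·Naₒ)/(Kᵢ + α·Naᵢ)].
10^(Vm/58.4) = 10^(29.0/58.4) = 3.1374
So 3.1374·(Kᵢ + α·Naᵢ) = Kₒ + α·Naₒ → α = (3.1374·111.0 − 9.5) / (111.0 − 3.1374·21.1)
α = (348.3 − 9.5) / (111.0 − 66.2) = 338.8/44.8 = 7.562

7.6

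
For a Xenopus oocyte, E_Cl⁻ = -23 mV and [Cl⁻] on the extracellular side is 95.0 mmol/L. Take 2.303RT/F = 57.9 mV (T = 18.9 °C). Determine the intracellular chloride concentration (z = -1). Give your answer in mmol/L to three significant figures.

Nernst: E = (57.9/-1) · log₁₀([out]/[in]), so log₁₀([out]/[in]) = -23.0 × -1 / 57.9 = 0.3972.
[out]/[in] = 10^(0.3972) = 2.496.
[in] = 95.0 / 2.496 = 38.06 mmol/L.

38.1 mmol/L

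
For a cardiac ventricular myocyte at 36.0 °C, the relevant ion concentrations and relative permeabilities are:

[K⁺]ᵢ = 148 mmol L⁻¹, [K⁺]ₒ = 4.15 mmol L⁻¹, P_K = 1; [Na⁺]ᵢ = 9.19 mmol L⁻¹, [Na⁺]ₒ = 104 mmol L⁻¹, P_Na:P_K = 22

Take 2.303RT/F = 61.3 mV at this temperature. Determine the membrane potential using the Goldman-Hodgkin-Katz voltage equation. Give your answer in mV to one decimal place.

50.0 mV

Vm = 61.3 · log₁₀[(Σ P·[cation]ₒ + Σ P·[anion]ᵢ) / (Σ P·[cation]ᵢ + Σ P·[anion]ₒ)]
Numerator = 1×4.15 + 22×104 = 2292
Denominator = 1×148 + 22×9.19 = 350.2
Vm = 61.3 · log₁₀(6.5456) = 61.3 × (0.8160) = 50.02 mV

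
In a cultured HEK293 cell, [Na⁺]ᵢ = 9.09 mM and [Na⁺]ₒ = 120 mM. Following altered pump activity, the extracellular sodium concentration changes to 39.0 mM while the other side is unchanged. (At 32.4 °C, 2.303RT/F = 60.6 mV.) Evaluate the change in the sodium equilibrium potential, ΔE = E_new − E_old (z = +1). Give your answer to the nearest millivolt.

E_old = (60.6/1)·log₁₀(120/9.09) = 67.91 mV
E_new = (60.6/1)·log₁₀(39.0/9.09) = 38.33 mV
ΔE = 38.33 − (67.91) = -29.58 mV

-30 mV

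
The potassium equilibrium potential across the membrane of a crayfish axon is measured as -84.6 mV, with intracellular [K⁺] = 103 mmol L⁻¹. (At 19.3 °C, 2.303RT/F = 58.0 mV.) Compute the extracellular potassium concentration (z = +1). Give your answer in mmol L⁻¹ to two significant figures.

Nernst: E = (58.0/1) · log₁₀([out]/[in]), so log₁₀([out]/[in]) = -84.6 × 1 / 58.0 = -1.4586.
[out]/[in] = 10^(-1.4586) = 0.03478.
[out] = 0.03478 × 103 = 3.583 mmol L⁻¹.

3.6 mmol L⁻¹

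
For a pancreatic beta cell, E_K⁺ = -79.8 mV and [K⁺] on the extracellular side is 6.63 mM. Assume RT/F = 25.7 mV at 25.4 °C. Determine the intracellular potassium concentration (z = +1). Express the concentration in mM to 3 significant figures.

148 mM

Nernst: E = (25.7/1) · ln([out]/[in]), so ln([out]/[in]) = -79.8 × 1 / 25.7 = -3.1051.
[out]/[in] = e^(-3.1051) = 0.04482.
[in] = 6.63 / 0.04482 = 147.9 mM.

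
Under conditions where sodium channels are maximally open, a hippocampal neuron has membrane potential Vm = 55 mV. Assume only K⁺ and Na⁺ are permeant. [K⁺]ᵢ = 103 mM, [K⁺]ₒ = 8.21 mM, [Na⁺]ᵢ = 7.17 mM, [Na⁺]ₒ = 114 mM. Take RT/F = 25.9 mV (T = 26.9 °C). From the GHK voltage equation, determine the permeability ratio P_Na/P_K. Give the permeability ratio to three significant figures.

Let α = P_Na/P_K. GHK: Vm = 25.9·ln[(Kₒ + α·Naₒ)/(Kᵢ + α·Naᵢ)].
e^(Vm/25.9) = e^(55.0/25.9) = 8.3608
So 8.3608·(Kᵢ + α·Naᵢ) = Kₒ + α·Naₒ → α = (8.3608·103.0 − 8.21) / (114.0 − 8.3608·7.17)
α = (861.2 − 8.21) / (114.0 − 59.95) = 853/54.05 = 15.78

15.8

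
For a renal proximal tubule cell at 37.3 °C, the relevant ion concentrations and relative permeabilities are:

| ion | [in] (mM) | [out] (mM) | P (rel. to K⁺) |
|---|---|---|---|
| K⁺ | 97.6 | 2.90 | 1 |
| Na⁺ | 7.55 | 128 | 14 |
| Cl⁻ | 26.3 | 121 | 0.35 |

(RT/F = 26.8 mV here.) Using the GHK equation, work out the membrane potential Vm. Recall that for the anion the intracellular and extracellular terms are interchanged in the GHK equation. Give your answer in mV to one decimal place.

53.4 mV

Vm = 26.8 · ln[(Σ P·[cation]ₒ + Σ P·[anion]ᵢ) / (Σ P·[cation]ᵢ + Σ P·[anion]ₒ)]
Numerator = 1×2.90 + 14×128 + 0.35×26.3 = 1804
Denominator = 1×97.6 + 14×7.55 + 0.35×121 = 245.7
Vm = 26.8 · ln(7.3442) = 26.8 × (1.9939) = 53.44 mV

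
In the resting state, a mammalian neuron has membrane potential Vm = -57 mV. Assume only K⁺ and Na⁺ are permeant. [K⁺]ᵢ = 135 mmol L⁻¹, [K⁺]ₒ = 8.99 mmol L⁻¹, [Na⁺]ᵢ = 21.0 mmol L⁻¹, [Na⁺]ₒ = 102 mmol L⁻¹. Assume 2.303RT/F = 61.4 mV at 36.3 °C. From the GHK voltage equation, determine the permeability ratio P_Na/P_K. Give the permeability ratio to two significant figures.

0.070

Let α = P_Na/P_K. GHK: Vm = 61.4·log₁₀[(Kₒ + α·Naₒ)/(Kᵢ + α·Naᵢ)].
10^(Vm/61.4) = 10^(-57.0/61.4) = 0.11794
So 0.11794·(Kᵢ + α·Naᵢ) = Kₒ + α·Naₒ → α = (0.11794·135.0 − 8.99) / (102.0 − 0.11794·21.0)
α = (15.92 − 8.99) / (102.0 − 2.477) = 6.932/99.52 = 0.06965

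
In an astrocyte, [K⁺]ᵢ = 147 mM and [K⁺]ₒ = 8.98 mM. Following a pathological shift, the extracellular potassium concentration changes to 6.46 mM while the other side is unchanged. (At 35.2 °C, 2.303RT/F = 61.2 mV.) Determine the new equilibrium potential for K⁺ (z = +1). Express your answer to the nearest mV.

After the shift: [K⁺]_out = 6.46, [K⁺]_in = 147 mM.
E_new = (61.2/1)·log₁₀(6.46/147) = 61.20 · (-1.3571) = -83.05 mV

-83 mV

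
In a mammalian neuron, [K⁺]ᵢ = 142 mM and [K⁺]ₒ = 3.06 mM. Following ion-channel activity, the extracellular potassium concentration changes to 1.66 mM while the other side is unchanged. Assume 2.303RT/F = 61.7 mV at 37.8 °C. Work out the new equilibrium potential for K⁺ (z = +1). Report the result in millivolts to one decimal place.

After the shift: [K⁺]_out = 1.66, [K⁺]_in = 142 mM.
E_new = (61.7/1)·log₁₀(1.66/142) = 61.70 · (-1.9322) = -119.22 mV

-119.2 mV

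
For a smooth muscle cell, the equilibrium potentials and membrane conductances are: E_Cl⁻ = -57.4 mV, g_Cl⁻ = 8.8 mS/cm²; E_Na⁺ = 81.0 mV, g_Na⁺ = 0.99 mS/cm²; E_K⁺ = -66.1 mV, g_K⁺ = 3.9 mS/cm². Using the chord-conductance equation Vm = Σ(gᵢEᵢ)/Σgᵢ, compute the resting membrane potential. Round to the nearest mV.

-50 mV

Σ gᵢEᵢ = 8.8·(-57.4) + 0.99·(81.0) + 3.9·(-66.1) = -682.72
Σ gᵢ = 8.8 + 0.99 + 3.9 = 13.69
Vm = -682.72 / 13.69 = -49.87 mV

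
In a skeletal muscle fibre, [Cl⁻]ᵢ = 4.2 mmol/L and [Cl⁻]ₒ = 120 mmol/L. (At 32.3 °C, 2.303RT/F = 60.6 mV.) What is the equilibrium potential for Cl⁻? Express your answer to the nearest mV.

-88 mV

E = (60.6/z) · log₁₀([Cl⁻]_out/[Cl⁻]_in) with z = -1.
For an anion, dividing by z = -1 reverses the sign.
= (60.6/-1) · log₁₀(120/4.2) = -60.60 · log₁₀(28.57)
= -60.60 · (1.4559) = -88.23 mV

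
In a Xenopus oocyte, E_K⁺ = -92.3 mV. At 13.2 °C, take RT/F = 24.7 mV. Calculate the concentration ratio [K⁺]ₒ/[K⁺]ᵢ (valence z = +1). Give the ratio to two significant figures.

0.024

ln([out]/[in]) = E·z/(24.7) = -92.3 × 1 / 24.7 = -3.7368
[out]/[in] = e^(-3.7368) = 0.02383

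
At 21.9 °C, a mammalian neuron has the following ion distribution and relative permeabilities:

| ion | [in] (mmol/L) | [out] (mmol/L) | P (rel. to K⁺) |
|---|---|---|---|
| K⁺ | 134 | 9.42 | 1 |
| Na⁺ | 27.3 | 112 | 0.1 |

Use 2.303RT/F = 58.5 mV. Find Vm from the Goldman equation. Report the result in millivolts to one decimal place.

Vm = 58.5 · log₁₀[(Σ P·[cation]ₒ + Σ P·[anion]ᵢ) / (Σ P·[cation]ᵢ + Σ P·[anion]ₒ)]
Numerator = 1×9.42 + 0.1×112 = 20.62
Denominator = 1×134 + 0.1×27.3 = 136.7
Vm = 58.5 · log₁₀(0.15081) = 58.5 × (-0.8216) = -48.06 mV

-48.1 mV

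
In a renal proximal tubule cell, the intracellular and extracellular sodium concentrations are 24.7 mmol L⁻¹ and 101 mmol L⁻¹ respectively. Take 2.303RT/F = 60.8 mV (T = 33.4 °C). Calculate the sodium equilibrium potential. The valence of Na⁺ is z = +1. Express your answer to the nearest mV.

37 mV

E = (60.8/z) · log₁₀([Na⁺]_out/[Na⁺]_in) with z = +1.
= (60.8/1) · log₁₀(101/24.7) = 60.80 · log₁₀(4.089)
= 60.80 · (0.6116) = 37.19 mV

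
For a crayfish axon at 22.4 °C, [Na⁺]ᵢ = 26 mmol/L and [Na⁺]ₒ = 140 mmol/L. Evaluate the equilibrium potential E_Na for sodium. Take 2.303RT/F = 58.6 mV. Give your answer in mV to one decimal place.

E = (58.6/z) · log₁₀([Na⁺]_out/[Na⁺]_in) with z = +1.
= (58.6/1) · log₁₀(140/26) = 58.60 · log₁₀(5.385)
= 58.60 · (0.7312) = 42.85 mV

42.8 mV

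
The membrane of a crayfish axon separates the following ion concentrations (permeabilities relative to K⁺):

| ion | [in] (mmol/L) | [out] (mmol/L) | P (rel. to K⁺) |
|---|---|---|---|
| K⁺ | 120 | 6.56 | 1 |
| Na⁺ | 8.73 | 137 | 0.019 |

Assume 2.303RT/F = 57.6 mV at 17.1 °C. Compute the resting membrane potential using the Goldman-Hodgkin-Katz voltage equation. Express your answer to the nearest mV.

Vm = 57.6 · log₁₀[(Σ P·[cation]ₒ + Σ P·[anion]ᵢ) / (Σ P·[cation]ᵢ + Σ P·[anion]ₒ)]
Numerator = 1×6.56 + 0.019×137 = 9.163
Denominator = 1×120 + 0.019×8.73 = 120.2
Vm = 57.6 · log₁₀(0.076253) = 57.6 × (-1.1177) = -64.38 mV

-64 mV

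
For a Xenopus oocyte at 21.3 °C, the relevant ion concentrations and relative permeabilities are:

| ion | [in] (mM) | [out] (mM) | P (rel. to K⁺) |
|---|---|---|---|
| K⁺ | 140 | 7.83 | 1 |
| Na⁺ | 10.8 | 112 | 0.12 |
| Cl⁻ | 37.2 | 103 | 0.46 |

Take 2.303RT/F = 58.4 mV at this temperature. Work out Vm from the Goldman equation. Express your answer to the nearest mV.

Vm = 58.4 · log₁₀[(Σ P·[cation]ₒ + Σ P·[anion]ᵢ) / (Σ P·[cation]ᵢ + Σ P·[anion]ₒ)]
Numerator = 1×7.83 + 0.12×112 + 0.46×37.2 = 38.38
Denominator = 1×140 + 0.12×10.8 + 0.46×103 = 188.7
Vm = 58.4 · log₁₀(0.20343) = 58.4 × (-0.6916) = -40.39 mV

-40 mV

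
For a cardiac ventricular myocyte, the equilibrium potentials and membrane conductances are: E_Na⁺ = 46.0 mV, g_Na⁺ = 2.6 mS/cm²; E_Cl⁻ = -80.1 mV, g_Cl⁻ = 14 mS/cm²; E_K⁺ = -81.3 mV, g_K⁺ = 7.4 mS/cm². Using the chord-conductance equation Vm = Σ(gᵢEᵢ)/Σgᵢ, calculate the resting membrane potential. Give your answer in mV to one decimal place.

-66.8 mV

Σ gᵢEᵢ = 2.6·(46.0) + 14·(-80.1) + 7.4·(-81.3) = -1603.42
Σ gᵢ = 2.6 + 14 + 7.4 = 24
Vm = -1603.42 / 24 = -66.81 mV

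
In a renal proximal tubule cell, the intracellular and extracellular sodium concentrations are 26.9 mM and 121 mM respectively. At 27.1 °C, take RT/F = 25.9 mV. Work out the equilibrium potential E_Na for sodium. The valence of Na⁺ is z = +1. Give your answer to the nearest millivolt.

E = (25.9/z) · ln([Na⁺]_out/[Na⁺]_in) with z = +1.
= (25.9/1) · ln(121/26.9) = 25.90 · ln(4.498)
= 25.90 · (1.5037) = 38.94 mV

39 mV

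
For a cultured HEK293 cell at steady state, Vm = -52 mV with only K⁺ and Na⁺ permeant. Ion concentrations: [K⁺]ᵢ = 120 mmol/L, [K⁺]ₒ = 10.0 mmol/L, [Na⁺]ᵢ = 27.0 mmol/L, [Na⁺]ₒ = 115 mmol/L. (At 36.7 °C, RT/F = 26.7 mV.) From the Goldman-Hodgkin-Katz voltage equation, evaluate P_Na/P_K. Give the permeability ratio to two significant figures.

Let α = P_Na/P_K. GHK: Vm = 26.7·ln[(Kₒ + α·Naₒ)/(Kᵢ + α·Naᵢ)].
e^(Vm/26.7) = e^(-52.0/26.7) = 0.14262
So 0.14262·(Kᵢ + α·Naᵢ) = Kₒ + α·Naₒ → α = (0.14262·120.0 − 10.0) / (115.0 − 0.14262·27.0)
α = (17.11 − 10.0) / (115.0 − 3.851) = 7.115/111.1 = 0.06401

0.064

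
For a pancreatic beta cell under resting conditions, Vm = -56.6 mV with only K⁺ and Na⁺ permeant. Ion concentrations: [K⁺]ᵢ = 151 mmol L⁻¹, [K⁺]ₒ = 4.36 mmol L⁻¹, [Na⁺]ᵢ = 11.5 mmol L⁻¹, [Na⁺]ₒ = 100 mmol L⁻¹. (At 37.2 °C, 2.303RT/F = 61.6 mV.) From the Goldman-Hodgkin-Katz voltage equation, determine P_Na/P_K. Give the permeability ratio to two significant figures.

0.14

Let α = P_Na/P_K. GHK: Vm = 61.6·log₁₀[(Kₒ + α·Naₒ)/(Kᵢ + α·Naᵢ)].
10^(Vm/61.6) = 10^(-56.6/61.6) = 0.12055
So 0.12055·(Kᵢ + α·Naᵢ) = Kₒ + α·Naₒ → α = (0.12055·151.0 − 4.36) / (100.0 − 0.12055·11.5)
α = (18.2 − 4.36) / (100.0 − 1.386) = 13.84/98.61 = 0.1404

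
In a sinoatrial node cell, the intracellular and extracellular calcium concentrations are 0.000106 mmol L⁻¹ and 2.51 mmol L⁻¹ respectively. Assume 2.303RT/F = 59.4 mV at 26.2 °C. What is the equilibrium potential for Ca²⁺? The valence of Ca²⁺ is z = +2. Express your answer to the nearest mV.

E = (59.4/z) · log₁₀([Ca²⁺]_out/[Ca²⁺]_in) with z = +2.
= (59.4/2) · log₁₀(2.51/0.000106) = 29.70 · log₁₀(2.368e+04)
= 29.70 · (4.3744) = 129.92 mV

130 mV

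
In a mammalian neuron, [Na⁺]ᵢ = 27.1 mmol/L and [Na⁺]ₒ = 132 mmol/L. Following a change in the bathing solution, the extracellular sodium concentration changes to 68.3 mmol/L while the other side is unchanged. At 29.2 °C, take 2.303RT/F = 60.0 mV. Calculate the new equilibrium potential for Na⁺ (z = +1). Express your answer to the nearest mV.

24 mV

After the shift: [Na⁺]_out = 68.3, [Na⁺]_in = 27.1 mmol/L.
E_new = (60.0/1)·log₁₀(68.3/27.1) = 60.00 · (0.4015) = 24.09 mV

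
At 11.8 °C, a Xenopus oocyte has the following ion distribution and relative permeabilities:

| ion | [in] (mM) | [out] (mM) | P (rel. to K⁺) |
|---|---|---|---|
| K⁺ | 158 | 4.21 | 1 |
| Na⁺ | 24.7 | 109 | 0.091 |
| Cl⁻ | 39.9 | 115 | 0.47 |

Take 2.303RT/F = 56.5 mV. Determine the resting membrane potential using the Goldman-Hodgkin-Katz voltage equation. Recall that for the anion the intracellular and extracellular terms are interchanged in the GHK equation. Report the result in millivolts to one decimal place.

Vm = 56.5 · log₁₀[(Σ P·[cation]ₒ + Σ P·[anion]ᵢ) / (Σ P·[cation]ᵢ + Σ P·[anion]ₒ)]
Numerator = 1×4.21 + 0.091×109 + 0.47×39.9 = 32.88
Denominator = 1×158 + 0.091×24.7 + 0.47×115 = 214.3
Vm = 56.5 · log₁₀(0.15344) = 56.5 × (-0.8141) = -45.99 mV

-46.0 mV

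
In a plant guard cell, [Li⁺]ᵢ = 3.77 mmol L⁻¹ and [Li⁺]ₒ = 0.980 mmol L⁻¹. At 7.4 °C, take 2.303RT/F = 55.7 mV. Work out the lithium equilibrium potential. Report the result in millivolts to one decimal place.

E = (55.7/z) · log₁₀([Li⁺]_out/[Li⁺]_in) with z = +1.
= (55.7/1) · log₁₀(0.980/3.77) = 55.70 · log₁₀(0.2599)
= 55.70 · (-0.5851) = -32.59 mV

-32.6 mV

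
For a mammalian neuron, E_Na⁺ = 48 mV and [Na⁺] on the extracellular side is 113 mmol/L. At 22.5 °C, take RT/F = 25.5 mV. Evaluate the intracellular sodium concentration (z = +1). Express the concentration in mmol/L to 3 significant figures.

17.2 mmol/L

Nernst: E = (25.5/1) · ln([out]/[in]), so ln([out]/[in]) = 48.0 × 1 / 25.5 = 1.8824.
[out]/[in] = e^(1.8824) = 6.569.
[in] = 113 / 6.569 = 17.2 mmol/L.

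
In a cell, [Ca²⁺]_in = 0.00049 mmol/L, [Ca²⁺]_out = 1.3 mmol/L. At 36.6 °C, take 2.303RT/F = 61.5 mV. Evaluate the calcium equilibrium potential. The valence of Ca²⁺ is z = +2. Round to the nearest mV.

E = (61.5/z) · log₁₀([Ca²⁺]_out/[Ca²⁺]_in) with z = +2.
= (61.5/2) · log₁₀(1.3/0.00049) = 30.75 · log₁₀(2653)
= 30.75 · (3.4237) = 105.28 mV

105 mV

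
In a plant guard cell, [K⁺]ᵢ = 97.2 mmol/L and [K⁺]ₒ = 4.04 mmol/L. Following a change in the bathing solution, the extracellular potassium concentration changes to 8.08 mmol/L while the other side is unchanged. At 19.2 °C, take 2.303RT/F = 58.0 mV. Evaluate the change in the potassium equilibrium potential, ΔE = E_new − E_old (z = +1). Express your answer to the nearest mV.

E_old = (58.0/1)·log₁₀(4.04/97.2) = -80.11 mV
E_new = (58.0/1)·log₁₀(8.08/97.2) = -62.65 mV
ΔE = -62.65 − (-80.11) = 17.46 mV

17 mV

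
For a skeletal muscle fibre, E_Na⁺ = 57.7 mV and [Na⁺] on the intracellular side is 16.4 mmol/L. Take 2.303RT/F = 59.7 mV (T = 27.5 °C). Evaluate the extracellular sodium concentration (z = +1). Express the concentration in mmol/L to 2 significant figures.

Nernst: E = (59.7/1) · log₁₀([out]/[in]), so log₁₀([out]/[in]) = 57.7 × 1 / 59.7 = 0.9665.
[out]/[in] = 10^(0.9665) = 9.258.
[out] = 9.258 × 16.4 = 151.8 mmol/L.

150 mmol/L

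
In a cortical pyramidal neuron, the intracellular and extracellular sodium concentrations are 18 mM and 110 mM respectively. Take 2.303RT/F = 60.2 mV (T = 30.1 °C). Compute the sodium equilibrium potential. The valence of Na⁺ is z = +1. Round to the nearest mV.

47 mV

E = (60.2/z) · log₁₀([Na⁺]_out/[Na⁺]_in) with z = +1.
= (60.2/1) · log₁₀(110/18) = 60.20 · log₁₀(6.111)
= 60.20 · (0.7861) = 47.32 mV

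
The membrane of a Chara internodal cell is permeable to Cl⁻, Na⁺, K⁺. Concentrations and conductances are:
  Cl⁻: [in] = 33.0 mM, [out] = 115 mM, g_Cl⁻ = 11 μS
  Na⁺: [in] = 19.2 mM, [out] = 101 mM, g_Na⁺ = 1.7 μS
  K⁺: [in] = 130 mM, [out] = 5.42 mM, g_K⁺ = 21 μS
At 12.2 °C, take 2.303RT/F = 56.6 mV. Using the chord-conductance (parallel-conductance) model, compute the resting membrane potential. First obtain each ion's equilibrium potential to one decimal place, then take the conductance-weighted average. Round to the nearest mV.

-57 mV

E_Cl⁻ = (56.6/-1)·log₁₀(115/33.0) = -30.7 mV
E_Na⁺ = (56.6/1)·log₁₀(101/19.2) = 40.8 mV
E_K⁺ = (56.6/1)·log₁₀(5.42/130) = -78.1 mV
Vm = (Σ gᵢEᵢ)/(Σ gᵢ) = (11·-30.7 + 1.7·40.8 + 21·-78.1) / (11 + 1.7 + 21)
= -1908.44 / 33.7 = -56.63 mV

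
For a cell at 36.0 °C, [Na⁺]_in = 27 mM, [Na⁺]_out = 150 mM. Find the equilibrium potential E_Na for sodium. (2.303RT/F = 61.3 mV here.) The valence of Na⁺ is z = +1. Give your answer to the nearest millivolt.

E = (61.3/z) · log₁₀([Na⁺]_out/[Na⁺]_in) with z = +1.
= (61.3/1) · log₁₀(150/27) = 61.30 · log₁₀(5.556)
= 61.30 · (0.7447) = 45.65 mV

46 mV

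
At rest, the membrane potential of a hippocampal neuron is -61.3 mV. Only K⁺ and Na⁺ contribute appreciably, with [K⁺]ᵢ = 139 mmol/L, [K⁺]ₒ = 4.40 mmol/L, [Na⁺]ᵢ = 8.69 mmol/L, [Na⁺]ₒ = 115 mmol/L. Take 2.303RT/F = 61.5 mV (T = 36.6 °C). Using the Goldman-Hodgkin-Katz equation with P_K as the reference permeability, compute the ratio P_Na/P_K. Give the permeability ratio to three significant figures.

0.0842

Let α = P_Na/P_K. GHK: Vm = 61.5·log₁₀[(Kₒ + α·Naₒ)/(Kᵢ + α·Naᵢ)].
10^(Vm/61.5) = 10^(-61.3/61.5) = 0.10075
So 0.10075·(Kᵢ + α·Naᵢ) = Kₒ + α·Naₒ → α = (0.10075·139.0 − 4.4) / (115.0 − 0.10075·8.69)
α = (14 − 4.4) / (115.0 − 0.8755) = 9.604/114.1 = 0.08416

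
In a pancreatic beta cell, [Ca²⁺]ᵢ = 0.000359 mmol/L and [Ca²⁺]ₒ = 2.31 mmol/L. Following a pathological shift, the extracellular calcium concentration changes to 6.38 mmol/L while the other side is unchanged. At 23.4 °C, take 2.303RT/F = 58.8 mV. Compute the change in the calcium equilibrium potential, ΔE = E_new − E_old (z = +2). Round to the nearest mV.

E_old = (58.8/2)·log₁₀(2.31/0.000359) = 111.97 mV
E_new = (58.8/2)·log₁₀(6.38/0.000359) = 124.94 mV
ΔE = 124.94 − (111.97) = 12.97 mV

13 mV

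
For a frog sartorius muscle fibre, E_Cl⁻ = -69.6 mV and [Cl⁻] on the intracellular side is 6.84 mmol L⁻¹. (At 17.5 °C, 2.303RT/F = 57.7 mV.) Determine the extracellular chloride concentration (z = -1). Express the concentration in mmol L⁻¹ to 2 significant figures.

Nernst: E = (57.7/-1) · log₁₀([out]/[in]), so log₁₀([out]/[in]) = -69.6 × -1 / 57.7 = 1.2062.
[out]/[in] = 10^(1.2062) = 16.08.
[out] = 16.08 × 6.84 = 110 mmol L⁻¹.

110 mmol L⁻¹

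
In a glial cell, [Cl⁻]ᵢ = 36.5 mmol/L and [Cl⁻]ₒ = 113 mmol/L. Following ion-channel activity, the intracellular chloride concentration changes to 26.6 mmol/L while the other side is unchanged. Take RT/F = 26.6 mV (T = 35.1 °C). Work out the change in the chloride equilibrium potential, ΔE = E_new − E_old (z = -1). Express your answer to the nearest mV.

-8 mV

E_old = (26.6/-1)·ln(113/36.5) = -30.06 mV
E_new = (26.6/-1)·ln(113/26.6) = -38.48 mV
ΔE = -38.48 − (-30.06) = -8.42 mV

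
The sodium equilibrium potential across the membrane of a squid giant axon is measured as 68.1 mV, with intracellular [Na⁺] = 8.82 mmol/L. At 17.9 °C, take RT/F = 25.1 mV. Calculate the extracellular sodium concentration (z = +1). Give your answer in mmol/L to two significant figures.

Nernst: E = (25.1/1) · ln([out]/[in]), so ln([out]/[in]) = 68.1 × 1 / 25.1 = 2.7131.
[out]/[in] = e^(2.7131) = 15.08.
[out] = 15.08 × 8.82 = 133 mmol/L.

130 mmol/L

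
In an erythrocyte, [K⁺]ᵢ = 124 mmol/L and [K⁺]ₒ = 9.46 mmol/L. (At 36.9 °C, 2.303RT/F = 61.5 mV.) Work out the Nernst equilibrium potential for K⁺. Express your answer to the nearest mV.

-69 mV

E = (61.5/z) · log₁₀([K⁺]_out/[K⁺]_in) with z = +1.
= (61.5/1) · log₁₀(9.46/124) = 61.50 · log₁₀(0.07629)
= 61.50 · (-1.1175) = -68.73 mV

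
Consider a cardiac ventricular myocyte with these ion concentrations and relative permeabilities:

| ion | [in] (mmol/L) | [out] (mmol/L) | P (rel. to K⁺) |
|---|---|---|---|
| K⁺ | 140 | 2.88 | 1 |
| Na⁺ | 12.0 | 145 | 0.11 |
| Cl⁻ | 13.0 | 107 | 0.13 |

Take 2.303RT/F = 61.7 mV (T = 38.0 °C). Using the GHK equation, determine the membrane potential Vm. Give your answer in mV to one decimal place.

Vm = 61.7 · log₁₀[(Σ P·[cation]ₒ + Σ P·[anion]ᵢ) / (Σ P·[cation]ᵢ + Σ P·[anion]ₒ)]
Numerator = 1×2.88 + 0.11×145 + 0.13×13.0 = 20.52
Denominator = 1×140 + 0.11×12.0 + 0.13×107 = 155.2
Vm = 61.7 · log₁₀(0.13219) = 61.7 × (-0.8788) = -54.22 mV

-54.2 mV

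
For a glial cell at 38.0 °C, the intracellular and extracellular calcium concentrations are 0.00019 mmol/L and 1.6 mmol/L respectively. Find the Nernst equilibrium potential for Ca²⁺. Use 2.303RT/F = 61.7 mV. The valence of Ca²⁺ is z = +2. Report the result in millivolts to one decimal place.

121.1 mV

E = (61.7/z) · log₁₀([Ca²⁺]_out/[Ca²⁺]_in) with z = +2.
= (61.7/2) · log₁₀(1.6/0.00019) = 30.85 · log₁₀(8421)
= 30.85 · (3.9254) = 121.10 mV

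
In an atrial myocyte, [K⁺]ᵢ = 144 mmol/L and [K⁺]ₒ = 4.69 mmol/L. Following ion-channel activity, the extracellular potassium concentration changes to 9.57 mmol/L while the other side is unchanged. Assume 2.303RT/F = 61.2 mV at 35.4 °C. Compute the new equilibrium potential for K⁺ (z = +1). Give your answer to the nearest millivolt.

After the shift: [K⁺]_out = 9.57, [K⁺]_in = 144 mmol/L.
E_new = (61.2/1)·log₁₀(9.57/144) = 61.20 · (-1.1775) = -72.06 mV

-72 mV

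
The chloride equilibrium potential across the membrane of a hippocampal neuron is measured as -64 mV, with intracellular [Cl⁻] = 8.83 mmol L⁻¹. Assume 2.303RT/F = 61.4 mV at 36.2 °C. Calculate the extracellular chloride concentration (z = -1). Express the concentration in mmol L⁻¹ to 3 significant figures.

97.3 mmol L⁻¹

Nernst: E = (61.4/-1) · log₁₀([out]/[in]), so log₁₀([out]/[in]) = -64.0 × -1 / 61.4 = 1.0423.
[out]/[in] = 10^(1.0423) = 11.02.
[out] = 11.02 × 8.83 = 97.34 mmol L⁻¹.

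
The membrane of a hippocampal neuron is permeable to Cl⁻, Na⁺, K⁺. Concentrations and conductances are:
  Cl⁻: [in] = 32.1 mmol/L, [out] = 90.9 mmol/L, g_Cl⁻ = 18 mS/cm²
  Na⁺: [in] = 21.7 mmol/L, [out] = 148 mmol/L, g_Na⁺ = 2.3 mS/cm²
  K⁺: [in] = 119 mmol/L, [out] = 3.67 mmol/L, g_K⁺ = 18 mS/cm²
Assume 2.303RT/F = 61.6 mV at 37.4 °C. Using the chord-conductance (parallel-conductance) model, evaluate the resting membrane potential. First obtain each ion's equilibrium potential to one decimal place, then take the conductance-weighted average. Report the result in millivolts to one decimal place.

E_Cl⁻ = (61.6/-1)·log₁₀(90.9/32.1) = -27.8 mV
E_Na⁺ = (61.6/1)·log₁₀(148/21.7) = 51.4 mV
E_K⁺ = (61.6/1)·log₁₀(3.67/119) = -93.1 mV
Vm = (Σ gᵢEᵢ)/(Σ gᵢ) = (18·-27.8 + 2.3·51.4 + 18·-93.1) / (18 + 2.3 + 18)
= -2057.98 / 38.3 = -53.73 mV

-53.7 mV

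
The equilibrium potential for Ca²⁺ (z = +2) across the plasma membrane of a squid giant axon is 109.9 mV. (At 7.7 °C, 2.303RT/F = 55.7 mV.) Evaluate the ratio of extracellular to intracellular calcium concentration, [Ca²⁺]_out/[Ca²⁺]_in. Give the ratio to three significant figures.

log₁₀([out]/[in]) = E·z/(55.7) = 109.9 × 2 / 55.7 = 3.9461
[out]/[in] = 10^(3.9461) = 8834

8830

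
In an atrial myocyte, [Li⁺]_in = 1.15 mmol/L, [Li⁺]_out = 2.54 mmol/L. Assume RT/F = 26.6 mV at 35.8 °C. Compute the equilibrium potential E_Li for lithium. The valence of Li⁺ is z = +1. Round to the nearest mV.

E = (26.6/z) · ln([Li⁺]_out/[Li⁺]_in) with z = +1.
= (26.6/1) · ln(2.54/1.15) = 26.60 · ln(2.209)
= 26.60 · (0.7924) = 21.08 mV

21 mV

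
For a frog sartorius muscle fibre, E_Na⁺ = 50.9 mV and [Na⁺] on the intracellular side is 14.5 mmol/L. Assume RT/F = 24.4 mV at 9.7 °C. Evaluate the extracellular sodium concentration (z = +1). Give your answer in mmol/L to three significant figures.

Nernst: E = (24.4/1) · ln([out]/[in]), so ln([out]/[in]) = 50.9 × 1 / 24.4 = 2.0861.
[out]/[in] = e^(2.0861) = 8.053.
[out] = 8.053 × 14.5 = 116.8 mmol/L.

117 mmol/L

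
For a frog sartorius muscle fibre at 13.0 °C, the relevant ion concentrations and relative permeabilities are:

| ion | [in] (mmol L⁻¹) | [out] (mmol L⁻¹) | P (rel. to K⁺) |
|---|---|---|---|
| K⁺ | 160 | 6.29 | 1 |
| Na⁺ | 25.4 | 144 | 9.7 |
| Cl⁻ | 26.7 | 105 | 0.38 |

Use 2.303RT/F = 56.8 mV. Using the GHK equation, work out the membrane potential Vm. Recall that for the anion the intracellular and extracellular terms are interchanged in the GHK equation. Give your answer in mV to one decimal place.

Vm = 56.8 · log₁₀[(Σ P·[cation]ₒ + Σ P·[anion]ᵢ) / (Σ P·[cation]ᵢ + Σ P·[anion]ₒ)]
Numerator = 1×6.29 + 9.7×144 + 0.38×26.7 = 1413
Denominator = 1×160 + 9.7×25.4 + 0.38×105 = 446.3
Vm = 56.8 · log₁₀(3.1667) = 56.8 × (0.5006) = 28.43 mV

28.4 mV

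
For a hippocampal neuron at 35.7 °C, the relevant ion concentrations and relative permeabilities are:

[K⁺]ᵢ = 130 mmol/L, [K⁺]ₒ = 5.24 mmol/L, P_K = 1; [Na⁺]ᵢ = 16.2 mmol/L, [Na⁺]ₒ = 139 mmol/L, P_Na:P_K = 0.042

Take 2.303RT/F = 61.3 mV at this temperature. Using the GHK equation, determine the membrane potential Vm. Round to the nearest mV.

Vm = 61.3 · log₁₀[(Σ P·[cation]ₒ + Σ P·[anion]ᵢ) / (Σ P·[cation]ᵢ + Σ P·[anion]ₒ)]
Numerator = 1×5.24 + 0.042×139 = 11.08
Denominator = 1×130 + 0.042×16.2 = 130.7
Vm = 61.3 · log₁₀(0.084772) = 61.3 × (-1.0717) = -65.70 mV

-66 mV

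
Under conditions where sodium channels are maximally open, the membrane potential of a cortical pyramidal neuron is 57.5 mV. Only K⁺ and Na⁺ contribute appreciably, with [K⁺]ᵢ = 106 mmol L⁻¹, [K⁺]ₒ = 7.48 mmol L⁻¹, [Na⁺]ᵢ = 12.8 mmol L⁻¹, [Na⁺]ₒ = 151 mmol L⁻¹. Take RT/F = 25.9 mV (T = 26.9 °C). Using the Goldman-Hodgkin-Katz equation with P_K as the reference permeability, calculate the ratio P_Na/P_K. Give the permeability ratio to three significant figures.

29.2

Let α = P_Na/P_K. GHK: Vm = 25.9·ln[(Kₒ + α·Naₒ)/(Kᵢ + α·Naᵢ)].
e^(Vm/25.9) = e^(57.5/25.9) = 9.208
So 9.208·(Kᵢ + α·Naᵢ) = Kₒ + α·Naₒ → α = (9.208·106.0 − 7.48) / (151.0 − 9.208·12.8)
α = (976.1 − 7.48) / (151.0 − 117.9) = 968.6/33.14 = 29.23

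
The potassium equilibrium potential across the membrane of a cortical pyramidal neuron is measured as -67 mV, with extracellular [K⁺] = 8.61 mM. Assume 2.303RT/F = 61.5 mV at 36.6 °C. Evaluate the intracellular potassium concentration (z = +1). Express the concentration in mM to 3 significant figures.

106 mM

Nernst: E = (61.5/1) · log₁₀([out]/[in]), so log₁₀([out]/[in]) = -67.0 × 1 / 61.5 = -1.0894.
[out]/[in] = 10^(-1.0894) = 0.08139.
[in] = 8.61 / 0.08139 = 105.8 mM.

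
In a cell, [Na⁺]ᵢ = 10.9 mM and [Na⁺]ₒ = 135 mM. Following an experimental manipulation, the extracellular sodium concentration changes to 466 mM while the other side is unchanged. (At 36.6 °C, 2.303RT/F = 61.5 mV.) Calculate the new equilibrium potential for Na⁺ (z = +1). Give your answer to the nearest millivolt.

100 mV

After the shift: [Na⁺]_out = 466, [Na⁺]_in = 10.9 mM.
E_new = (61.5/1)·log₁₀(466/10.9) = 61.50 · (1.6310) = 100.30 mV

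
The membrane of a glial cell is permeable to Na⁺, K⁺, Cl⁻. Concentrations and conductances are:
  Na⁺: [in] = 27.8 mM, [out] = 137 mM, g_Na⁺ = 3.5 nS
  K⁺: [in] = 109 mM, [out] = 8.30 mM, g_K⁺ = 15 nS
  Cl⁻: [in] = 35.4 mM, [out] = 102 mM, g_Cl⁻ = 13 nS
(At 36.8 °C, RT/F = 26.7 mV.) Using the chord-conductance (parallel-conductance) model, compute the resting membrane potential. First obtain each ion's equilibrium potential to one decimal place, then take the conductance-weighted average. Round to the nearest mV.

-40 mV

E_Na⁺ = (26.7/1)·ln(137/27.8) = 42.6 mV
E_K⁺ = (26.7/1)·ln(8.30/109) = -68.8 mV
E_Cl⁻ = (26.7/-1)·ln(102/35.4) = -28.3 mV
Vm = (Σ gᵢEᵢ)/(Σ gᵢ) = (3.5·42.6 + 15·-68.8 + 13·-28.3) / (3.5 + 15 + 13)
= -1250.80 / 31.5 = -39.71 mV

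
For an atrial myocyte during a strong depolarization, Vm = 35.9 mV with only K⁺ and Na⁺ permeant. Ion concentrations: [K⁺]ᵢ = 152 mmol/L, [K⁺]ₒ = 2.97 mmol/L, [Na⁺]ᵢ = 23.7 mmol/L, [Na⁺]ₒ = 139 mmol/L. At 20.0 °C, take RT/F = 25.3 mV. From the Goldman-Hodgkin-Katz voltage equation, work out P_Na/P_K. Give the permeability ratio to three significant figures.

Let α = P_Na/P_K. GHK: Vm = 25.3·ln[(Kₒ + α·Naₒ)/(Kᵢ + α·Naᵢ)].
e^(Vm/25.3) = e^(35.9/25.3) = 4.1329
So 4.1329·(Kᵢ + α·Naᵢ) = Kₒ + α·Naₒ → α = (4.1329·152.0 − 2.97) / (139.0 − 4.1329·23.7)
α = (628.2 − 2.97) / (139.0 − 97.95) = 625.2/41.05 = 15.23

15.2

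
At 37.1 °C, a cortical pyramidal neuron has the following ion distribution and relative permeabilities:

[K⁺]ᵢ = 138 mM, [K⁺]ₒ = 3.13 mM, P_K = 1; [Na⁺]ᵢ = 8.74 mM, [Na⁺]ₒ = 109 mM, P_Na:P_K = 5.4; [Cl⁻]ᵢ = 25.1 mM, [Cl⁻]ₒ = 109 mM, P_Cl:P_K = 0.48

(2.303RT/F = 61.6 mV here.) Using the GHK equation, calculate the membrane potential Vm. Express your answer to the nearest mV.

Vm = 61.6 · log₁₀[(Σ P·[cation]ₒ + Σ P·[anion]ᵢ) / (Σ P·[cation]ᵢ + Σ P·[anion]ₒ)]
Numerator = 1×3.13 + 5.4×109 + 0.48×25.1 = 603.8
Denominator = 1×138 + 5.4×8.74 + 0.48×109 = 237.5
Vm = 61.6 · log₁₀(2.5421) = 61.6 × (0.4052) = 24.96 mV

25 mV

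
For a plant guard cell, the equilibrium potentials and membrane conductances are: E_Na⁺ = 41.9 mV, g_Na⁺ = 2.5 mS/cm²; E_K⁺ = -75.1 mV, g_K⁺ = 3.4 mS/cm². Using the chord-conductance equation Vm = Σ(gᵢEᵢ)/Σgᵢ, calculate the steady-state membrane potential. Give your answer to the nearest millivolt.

Σ gᵢEᵢ = 2.5·(41.9) + 3.4·(-75.1) = -150.59
Σ gᵢ = 2.5 + 3.4 = 5.9
Vm = -150.59 / 5.9 = -25.52 mV

-26 mV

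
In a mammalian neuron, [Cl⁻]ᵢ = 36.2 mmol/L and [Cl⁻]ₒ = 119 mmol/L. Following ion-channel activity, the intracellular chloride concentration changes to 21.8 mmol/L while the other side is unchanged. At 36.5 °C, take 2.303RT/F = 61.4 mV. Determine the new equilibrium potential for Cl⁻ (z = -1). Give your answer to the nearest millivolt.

-45 mV

After the shift: [Cl⁻]_out = 119, [Cl⁻]_in = 21.8 mmol/L.
E_new = (61.4/-1)·log₁₀(119/21.8) = -61.40 · (0.7371) = -45.26 mV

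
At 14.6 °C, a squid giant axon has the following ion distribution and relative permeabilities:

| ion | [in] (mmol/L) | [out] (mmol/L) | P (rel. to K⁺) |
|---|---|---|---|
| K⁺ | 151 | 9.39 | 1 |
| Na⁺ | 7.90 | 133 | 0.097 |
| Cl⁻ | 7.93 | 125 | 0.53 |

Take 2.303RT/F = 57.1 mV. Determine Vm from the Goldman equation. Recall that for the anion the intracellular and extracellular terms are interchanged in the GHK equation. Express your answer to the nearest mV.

Vm = 57.1 · log₁₀[(Σ P·[cation]ₒ + Σ P·[anion]ᵢ) / (Σ P·[cation]ᵢ + Σ P·[anion]ₒ)]
Numerator = 1×9.39 + 0.097×133 + 0.53×7.93 = 26.49
Denominator = 1×151 + 0.097×7.90 + 0.53×125 = 218
Vm = 57.1 · log₁₀(0.12152) = 57.1 × (-0.9153) = -52.27 mV

-52 mV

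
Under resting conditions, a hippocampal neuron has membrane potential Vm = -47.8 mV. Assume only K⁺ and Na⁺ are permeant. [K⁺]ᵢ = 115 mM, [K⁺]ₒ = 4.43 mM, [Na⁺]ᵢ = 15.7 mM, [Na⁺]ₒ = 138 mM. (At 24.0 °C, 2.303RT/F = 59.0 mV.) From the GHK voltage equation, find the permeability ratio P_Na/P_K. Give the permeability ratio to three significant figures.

0.0987

Let α = P_Na/P_K. GHK: Vm = 59.0·log₁₀[(Kₒ + α·Naₒ)/(Kᵢ + α·Naᵢ)].
10^(Vm/59.0) = 10^(-47.8/59.0) = 0.15482
So 0.15482·(Kᵢ + α·Naᵢ) = Kₒ + α·Naₒ → α = (0.15482·115.0 − 4.43) / (138.0 − 0.15482·15.7)
α = (17.8 − 4.43) / (138.0 − 2.431) = 13.37/135.6 = 0.09865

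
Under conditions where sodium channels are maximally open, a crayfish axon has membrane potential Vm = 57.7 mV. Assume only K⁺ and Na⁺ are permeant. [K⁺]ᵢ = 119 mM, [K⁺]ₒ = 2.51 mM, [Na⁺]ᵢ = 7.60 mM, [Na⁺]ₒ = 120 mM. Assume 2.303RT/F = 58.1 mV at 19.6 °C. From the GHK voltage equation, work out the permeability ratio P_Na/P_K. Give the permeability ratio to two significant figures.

26

Let α = P_Na/P_K. GHK: Vm = 58.1·log₁₀[(Kₒ + α·Naₒ)/(Kᵢ + α·Naᵢ)].
10^(Vm/58.1) = 10^(57.7/58.1) = 9.8427
So 9.8427·(Kᵢ + α·Naᵢ) = Kₒ + α·Naₒ → α = (9.8427·119.0 − 2.51) / (120.0 − 9.8427·7.6)
α = (1171 − 2.51) / (120.0 − 74.8) = 1169/45.2 = 25.86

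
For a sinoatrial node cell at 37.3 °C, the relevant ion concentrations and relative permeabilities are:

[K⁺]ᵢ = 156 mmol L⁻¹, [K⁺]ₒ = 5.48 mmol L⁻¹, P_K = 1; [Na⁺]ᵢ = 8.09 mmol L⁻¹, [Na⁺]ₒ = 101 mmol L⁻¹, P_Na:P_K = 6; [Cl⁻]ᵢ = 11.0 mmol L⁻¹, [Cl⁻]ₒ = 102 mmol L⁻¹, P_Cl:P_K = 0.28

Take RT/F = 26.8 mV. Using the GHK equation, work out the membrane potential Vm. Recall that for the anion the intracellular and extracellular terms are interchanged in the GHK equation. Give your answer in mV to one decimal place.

26.0 mV

Vm = 26.8 · ln[(Σ P·[cation]ₒ + Σ P·[anion]ᵢ) / (Σ P·[cation]ᵢ + Σ P·[anion]ₒ)]
Numerator = 1×5.48 + 6×101 + 0.28×11.0 = 614.6
Denominator = 1×156 + 6×8.09 + 0.28×102 = 233.1
Vm = 26.8 · ln(2.6365) = 26.8 × (0.9694) = 25.98 mV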